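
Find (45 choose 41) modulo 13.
2

Using Lucas' theorem:
Write n=45 and k=41 in base 13:
n in base 13: [3, 6]
k in base 13: [3, 2]
C(45,41) mod 13 = ∏ C(n_i, k_i) mod 13
Digit binomials (mod 13): C(3,3) = 1; C(6,2) = 15 ≡ 2
Product: 1 × 2 = 2 ≡ 2 (mod 13)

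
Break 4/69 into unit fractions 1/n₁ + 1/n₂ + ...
1/18 + 1/414

Greedy algorithm:
4/69: ceiling(69/4) = 18, use 1/18
1/414: ceiling(414/1) = 414, use 1/414
Result: 4/69 = 1/18 + 1/414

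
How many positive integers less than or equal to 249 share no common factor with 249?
164

249 = 3 × 83
φ(n) = n × ∏(1 - 1/p) for each prime p dividing n
φ(249) = 249 × (1 - 1/3) × (1 - 1/83) = 164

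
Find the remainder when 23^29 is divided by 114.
35

Repeated squaring. Binary of 29 = 11101.
23^1 ≡ 23 (mod 114); 23^2 ≡ 73 (mod 114); 23^4 ≡ 85 (mod 114); 23^8 ≡ 43 (mod 114); 23^16 ≡ 25 (mod 114)
23^29 = 23^1 × 23^4 × 23^8 × 23^16 ≡ 35 (mod 114)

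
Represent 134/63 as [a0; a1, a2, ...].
[2; 7, 1, 7]

Euclidean algorithm steps:
134 = 2 × 63 + 8
63 = 7 × 8 + 7
8 = 1 × 7 + 1
7 = 7 × 1 + 0
Continued fraction: [2; 7, 1, 7]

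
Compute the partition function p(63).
1505499

p(n) counts ways to write n as a sum of positive integers (order ignored).
Euler's pentagonal recurrence: p(k) = p(k-1) + p(k-2) - p(k-5) - p(k-7) + p(k-12) + p(k-15) - ... (offsets j(3j∓1)/2, signs ++--, p(0)=1, p(<0)=0).
DP table for k = 0..62: p(0)=1, p(1)=1, p(2)=2, p(3)=3, p(4)=5, p(5)=7, p(6)=11, p(7)=15, p(8)=22, p(9)=30, p(10)=42, p(11)=56, p(12)=77, p(13)=101, p(14)=135, p(15)=176, p(16)=231, p(17)=297, p(18)=385, p(19)=490, p(20)=627, p(21)=792, p(22)=1002, p(23)=1255, p(24)=1575, p(25)=1958, p(26)=2436, p(27)=3010, p(28)=3718, p(29)=4565, p(30)=5604, p(31)=6842, p(32)=8349, p(33)=10143, p(34)=12310, p(35)=14883, p(36)=17977, p(37)=21637, p(38)=26015, p(39)=31185, p(40)=37338, p(41)=44583, p(42)=53174, p(43)=63261, p(44)=75175, p(45)=89134, p(46)=105558, p(47)=124754, p(48)=147273, p(49)=173525, p(50)=204226, p(51)=239943, p(52)=281589, p(53)=329931, p(54)=386155, p(55)=451276, p(56)=526823, p(57)=614154, p(58)=715220, p(59)=831820, p(60)=966467, p(61)=1121505, p(62)=1300156.
Final step: p(63) = p(62) + p(61) - p(58) - p(56) + p(51) + p(48) - p(41) - p(37) + p(28) + p(23) - p(12) - p(6)
= 1300156 + 1121505 - 715220 - 526823 + 239943 + 147273 - 44583 - 21637 + 3718 + 1255 - 77 - 11
= 1505499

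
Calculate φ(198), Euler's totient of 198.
60

198 = 2 × 3^2 × 11
φ(n) = n × ∏(1 - 1/p) for each prime p dividing n
φ(198) = 198 × (1 - 1/2) × (1 - 1/3) × (1 - 1/11) = 60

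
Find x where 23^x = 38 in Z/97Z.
95

Baby-step giant-step with step n = ⌈√97⌉ = 10.
Baby steps 23^j mod 97 (j:value) for j=0..9: 0:1, 1:23, 2:44, 3:42, 4:93, 5:5, 6:18, 7:26, 8:16, 9:77.
Giant-step multiplier: 23^(-10) ≡ 23^(96-10) = 23^86 ≡ 66 (mod 97).
Giant steps γ_i = 38·66^i mod 97: γ_0=38, γ_1=83, γ_2=46, γ_3=29, γ_4=71, γ_5=30, γ_6=40, γ_7=21, γ_8=28, γ_9=5 (in table at j=5).
x = i·n + j = 9·10 + 5 = 95.
Check: 23^95 ≡ 38 (mod 97).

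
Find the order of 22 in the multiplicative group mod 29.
14

29 is prime, so ord(22) divides φ(29) = 28.
Divisors of 28: 1, 2, 4, 7, 14, 28.
Repeated squaring: 22^1 ≡ 22, 22^2 ≡ 20, 22^4 ≡ 23, 22^8 ≡ 7, 22^16 ≡ 20 (mod 29).
Test 22^d mod 29 for each divisor d in increasing order:
22^1 ≡ 22
22^2 ≡ 20
22^4 ≡ 23
22^7 = 22^4·22^2·22^1 ≡ 28
22^14 = 22^8·22^4·22^2 ≡ 1  ← first divisor giving 1
The order is 14.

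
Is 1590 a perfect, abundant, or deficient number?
abundant

Proper divisors of 1590: sum = 1 + 2 + 3 + 5 + 6 + 10 + 15 + 30 + 53 + 106 + 159 + 265 + 318 + 530 + 795 = 2298
Since 2298 > 1590, 1590 is abundant.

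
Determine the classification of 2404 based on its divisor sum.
deficient

Proper divisors of 2404: sum = 1 + 2 + 4 + 601 + 1202 = 1810
Since 1810 < 2404, 2404 is deficient.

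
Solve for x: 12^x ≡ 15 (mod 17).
14

Baby-step giant-step with step n = ⌈√17⌉ = 5.
Baby steps 12^j mod 17 (j:value) for j=0..4: 0:1, 1:12, 2:8, 3:11, 4:13.
Giant-step multiplier: 12^(-5) ≡ 12^(16-5) = 12^11 ≡ 6 (mod 17).
Giant steps γ_i = 15·6^i mod 17: γ_0=15, γ_1=5, γ_2=13 (in table at j=4).
x = i·n + j = 2·5 + 4 = 14.
Check: 12^14 ≡ 15 (mod 17).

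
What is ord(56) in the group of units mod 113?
28

113 is prime, so ord(56) divides φ(113) = 112.
Divisors of 112: 1, 2, 4, 7, 8, 14, 16, 28, 56, 112.
Repeated squaring: 56^1 ≡ 56, 56^2 ≡ 85, 56^4 ≡ 106, 56^8 ≡ 49, 56^16 ≡ 28, 56^32 ≡ 106, 56^64 ≡ 49 (mod 113).
Test 56^d mod 113 for each divisor d in increasing order:
56^1 ≡ 56
56^2 ≡ 85
56^4 ≡ 106
56^7 = 56^4·56^2·56^1 ≡ 15
56^8 ≡ 49
56^14 = 56^8·56^4·56^2 ≡ 112
56^16 ≡ 28
56^28 = 56^16·56^8·56^4 ≡ 1  ← first divisor giving 1
The order is 28.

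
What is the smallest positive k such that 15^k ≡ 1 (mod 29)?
28

29 is prime, so ord(15) divides φ(29) = 28.
Divisors of 28: 1, 2, 4, 7, 14, 28.
Repeated squaring: 15^1 ≡ 15, 15^2 ≡ 22, 15^4 ≡ 20, 15^8 ≡ 23, 15^16 ≡ 7 (mod 29).
Test 15^d mod 29 for each divisor d in increasing order:
15^1 ≡ 15
15^2 ≡ 22
15^4 ≡ 20
15^7 = 15^4·15^2·15^1 ≡ 17
15^14 = 15^8·15^4·15^2 ≡ 28
15^28 = 15^16·15^8·15^4 ≡ 1  ← first divisor giving 1
The order is 28.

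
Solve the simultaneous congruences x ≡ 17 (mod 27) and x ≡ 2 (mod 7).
44

Using Chinese Remainder Theorem:
M = 27 × 7 = 189
M1 = 7, M2 = 27
y1 = 7^(-1) mod 27 = 4
y2 = 27^(-1) mod 7 = 6
x = (17×7×4 + 2×27×6) mod 189 = 44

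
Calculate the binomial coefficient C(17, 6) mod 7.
0

Using Lucas' theorem:
Write n=17 and k=6 in base 7:
n in base 7: [2, 3]
k in base 7: [0, 6]
C(17,6) mod 7 = ∏ C(n_i, k_i) mod 7
Digit binomials (mod 7): C(2,0) = 1; C(3,6) = 0 (k_i > n_i)
Product: 1 × 0 = 0 ≡ 0 (mod 7)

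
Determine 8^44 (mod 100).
96

Repeated squaring. Binary of 44 = 101100.
8^1 ≡ 8 (mod 100); 8^2 ≡ 64 (mod 100); 8^4 ≡ 96 (mod 100); 8^8 ≡ 16 (mod 100); 8^16 ≡ 56 (mod 100); 8^32 ≡ 36 (mod 100)
8^44 = 8^4 × 8^8 × 8^32 ≡ 96 (mod 100)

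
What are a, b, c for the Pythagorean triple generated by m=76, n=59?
(2295, 8968, 9257)

Euclid's formula: a = m² - n², b = 2mn, c = m² + n²
m = 76, n = 59
a = 76² - 59² = 5776 - 3481 = 2295
b = 2 × 76 × 59 = 8968
c = 76² + 59² = 5776 + 3481 = 9257
Verification: 2295² + 8968² = 5267025 + 80425024 = 85692049 = 9257² ✓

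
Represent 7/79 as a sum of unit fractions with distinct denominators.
1/12 + 1/190 + 1/90060

Greedy algorithm:
7/79: ceiling(79/7) = 12, use 1/12
5/948: ceiling(948/5) = 190, use 1/190
1/90060: ceiling(90060/1) = 90060, use 1/90060
Result: 7/79 = 1/12 + 1/190 + 1/90060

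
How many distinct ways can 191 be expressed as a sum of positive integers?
1820701100652

p(n) counts ways to write n as a sum of positive integers (order ignored).
Euler's pentagonal recurrence: p(k) = p(k-1) + p(k-2) - p(k-5) - p(k-7) + p(k-12) + p(k-15) - ... (offsets j(3j∓1)/2, signs ++--, p(0)=1, p(<0)=0).
DP table for k = 0..190: p(0)=1, p(1)=1, p(2)=2, p(3)=3, p(4)=5, p(5)=7, p(6)=11, p(7)=15, p(8)=22, p(9)=30, p(10)=42, p(11)=56, p(12)=77, p(13)=101, p(14)=135, p(15)=176, p(16)=231, p(17)=297, p(18)=385, p(19)=490, p(20)=627, p(21)=792, p(22)=1002, p(23)=1255, p(24)=1575, p(25)=1958, p(26)=2436, p(27)=3010, p(28)=3718, p(29)=4565, p(30)=5604, p(31)=6842, p(32)=8349, p(33)=10143, p(34)=12310, p(35)=14883, p(36)=17977, p(37)=21637, p(38)=26015, p(39)=31185, p(40)=37338, p(41)=44583, p(42)=53174, p(43)=63261, p(44)=75175, p(45)=89134, p(46)=105558, p(47)=124754, p(48)=147273, p(49)=173525, p(50)=204226, p(51)=239943, p(52)=281589, p(53)=329931, p(54)=386155, p(55)=451276, p(56)=526823, p(57)=614154, p(58)=715220, p(59)=831820, p(60)=966467, p(61)=1121505, p(62)=1300156, p(63)=1505499, p(64)=1741630, p(65)=2012558, p(66)=2323520, p(67)=2679689, p(68)=3087735, p(69)=3554345, p(70)=4087968, p(71)=4697205, p(72)=5392783, p(73)=6185689, p(74)=7089500, p(75)=8118264, p(76)=9289091, p(77)=10619863, p(78)=12132164, p(79)=13848650, p(80)=15796476, p(81)=18004327, p(82)=20506255, p(83)=23338469, p(84)=26543660, p(85)=30167357, p(86)=34262962, p(87)=38887673, p(88)=44108109, p(89)=49995925, p(90)=56634173, p(91)=64112359, p(92)=72533807, p(93)=82010177, p(94)=92669720, p(95)=104651419, p(96)=118114304, p(97)=133230930, p(98)=150198136, p(99)=169229875, p(100)=190569292, p(101)=214481126, p(102)=241265379, p(103)=271248950, p(104)=304801365, p(105)=342325709, p(106)=384276336, p(107)=431149389, p(108)=483502844, p(109)=541946240, p(110)=607163746, p(111)=679903203, p(112)=761002156, p(113)=851376628, p(114)=952050665, p(115)=1064144451, p(116)=1188908248, p(117)=1327710076, p(118)=1482074143, p(119)=1653668665, p(120)=1844349560, p(121)=2056148051, p(122)=2291320912, p(123)=2552338241, p(124)=2841940500, p(125)=3163127352, p(126)=3519222692, p(127)=3913864295, p(128)=4351078600, p(129)=4835271870, p(130)=5371315400, p(131)=5964539504, p(132)=6620830889, p(133)=7346629512, p(134)=8149040695, p(135)=9035836076, p(136)=10015581680, p(137)=11097645016, p(138)=12292341831, p(139)=13610949895, p(140)=15065878135, p(141)=16670689208, p(142)=18440293320, p(143)=20390982757, p(144)=22540654445, p(145)=24908858009, p(146)=27517052599, p(147)=30388671978, p(148)=33549419497, p(149)=37027355200, p(150)=40853235313, p(151)=45060624582, p(152)=49686288421, p(153)=54770336324, p(154)=60356673280, p(155)=66493182097, p(156)=73232243759, p(157)=80630964769, p(158)=88751778802, p(159)=97662728555, p(160)=107438159466, p(161)=118159068427, p(162)=129913904637, p(163)=142798995930, p(164)=156919475295, p(165)=172389800255, p(166)=189334822579, p(167)=207890420102, p(168)=228204732751, p(169)=250438925115, p(170)=274768617130, p(171)=301384802048, p(172)=330495499613, p(173)=362326859895, p(174)=397125074750, p(175)=435157697830, p(176)=476715857290, p(177)=522115831195, p(178)=571701605655, p(179)=625846753120, p(180)=684957390936, p(181)=749474411781, p(182)=819876908323, p(183)=896684817527, p(184)=980462880430, p(185)=1071823774337, p(186)=1171432692373, p(187)=1280011042268, p(188)=1398341745571, p(189)=1527273599625, p(190)=1667727404093.
Final step: p(191) = p(190) + p(189) - p(186) - p(184) + p(179) + p(176) - p(169) - p(165) + p(156) + p(151) - p(140) - p(134) + p(121) + p(114) - p(99) - p(91) + p(74) + p(65) - p(46) - p(36) + p(15) + p(4)
= 1667727404093 + 1527273599625 - 1171432692373 - 980462880430 + 625846753120 + 476715857290 - 250438925115 - 172389800255 + 73232243759 + 45060624582 - 15065878135 - 8149040695 + 2056148051 + 952050665 - 169229875 - 64112359 + 7089500 + 2012558 - 105558 - 17977 + 176 + 5
= 1820701100652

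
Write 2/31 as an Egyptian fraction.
1/16 + 1/496

Greedy algorithm:
2/31: ceiling(31/2) = 16, use 1/16
1/496: ceiling(496/1) = 496, use 1/496
Result: 2/31 = 1/16 + 1/496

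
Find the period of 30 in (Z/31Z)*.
2

31 is prime, so ord(30) divides φ(31) = 30.
Divisors of 30: 1, 2, 3, 5, 6, 10, 15, 30.
Repeated squaring: 30^1 ≡ 30, 30^2 ≡ 1, 30^4 ≡ 1, 30^8 ≡ 1, 30^16 ≡ 1 (mod 31).
Test 30^d mod 31 for each divisor d in increasing order:
30^1 ≡ 30
30^2 ≡ 1  ← first divisor giving 1
The order is 2.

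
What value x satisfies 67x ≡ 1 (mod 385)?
23

gcd(67, 385) = 1, so the inverse exists.
Extended Euclidean algorithm on (385, 67):
385 = 5 × 67 + 50  ⟹  50 = (1)·385 + (-5)·67
67 = 1 × 50 + 17  ⟹  17 = (-1)·385 + (6)·67
50 = 2 × 17 + 16  ⟹  16 = (3)·385 + (-17)·67
17 = 1 × 16 + 1  ⟹  1 = (-4)·385 + (23)·67
So (23)·67 ≡ 1 (mod 385), i.e. 67^(-1) ≡ 23 (mod 385).
Check: 67 × 23 = 1541 ≡ 1 (mod 385)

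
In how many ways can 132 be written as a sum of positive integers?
6620830889

p(n) counts ways to write n as a sum of positive integers (order ignored).
Euler's pentagonal recurrence: p(k) = p(k-1) + p(k-2) - p(k-5) - p(k-7) + p(k-12) + p(k-15) - ... (offsets j(3j∓1)/2, signs ++--, p(0)=1, p(<0)=0).
DP table for k = 0..131: p(0)=1, p(1)=1, p(2)=2, p(3)=3, p(4)=5, p(5)=7, p(6)=11, p(7)=15, p(8)=22, p(9)=30, p(10)=42, p(11)=56, p(12)=77, p(13)=101, p(14)=135, p(15)=176, p(16)=231, p(17)=297, p(18)=385, p(19)=490, p(20)=627, p(21)=792, p(22)=1002, p(23)=1255, p(24)=1575, p(25)=1958, p(26)=2436, p(27)=3010, p(28)=3718, p(29)=4565, p(30)=5604, p(31)=6842, p(32)=8349, p(33)=10143, p(34)=12310, p(35)=14883, p(36)=17977, p(37)=21637, p(38)=26015, p(39)=31185, p(40)=37338, p(41)=44583, p(42)=53174, p(43)=63261, p(44)=75175, p(45)=89134, p(46)=105558, p(47)=124754, p(48)=147273, p(49)=173525, p(50)=204226, p(51)=239943, p(52)=281589, p(53)=329931, p(54)=386155, p(55)=451276, p(56)=526823, p(57)=614154, p(58)=715220, p(59)=831820, p(60)=966467, p(61)=1121505, p(62)=1300156, p(63)=1505499, p(64)=1741630, p(65)=2012558, p(66)=2323520, p(67)=2679689, p(68)=3087735, p(69)=3554345, p(70)=4087968, p(71)=4697205, p(72)=5392783, p(73)=6185689, p(74)=7089500, p(75)=8118264, p(76)=9289091, p(77)=10619863, p(78)=12132164, p(79)=13848650, p(80)=15796476, p(81)=18004327, p(82)=20506255, p(83)=23338469, p(84)=26543660, p(85)=30167357, p(86)=34262962, p(87)=38887673, p(88)=44108109, p(89)=49995925, p(90)=56634173, p(91)=64112359, p(92)=72533807, p(93)=82010177, p(94)=92669720, p(95)=104651419, p(96)=118114304, p(97)=133230930, p(98)=150198136, p(99)=169229875, p(100)=190569292, p(101)=214481126, p(102)=241265379, p(103)=271248950, p(104)=304801365, p(105)=342325709, p(106)=384276336, p(107)=431149389, p(108)=483502844, p(109)=541946240, p(110)=607163746, p(111)=679903203, p(112)=761002156, p(113)=851376628, p(114)=952050665, p(115)=1064144451, p(116)=1188908248, p(117)=1327710076, p(118)=1482074143, p(119)=1653668665, p(120)=1844349560, p(121)=2056148051, p(122)=2291320912, p(123)=2552338241, p(124)=2841940500, p(125)=3163127352, p(126)=3519222692, p(127)=3913864295, p(128)=4351078600, p(129)=4835271870, p(130)=5371315400, p(131)=5964539504.
Final step: p(132) = p(131) + p(130) - p(127) - p(125) + p(120) + p(117) - p(110) - p(106) + p(97) + p(92) - p(81) - p(75) + p(62) + p(55) - p(40) - p(32) + p(15) + p(6)
= 5964539504 + 5371315400 - 3913864295 - 3163127352 + 1844349560 + 1327710076 - 607163746 - 384276336 + 133230930 + 72533807 - 18004327 - 8118264 + 1300156 + 451276 - 37338 - 8349 + 176 + 11
= 6620830889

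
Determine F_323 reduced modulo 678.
113

Matrix identity: Q^n = [[F_(n+1), F_n], [F_n, F_(n-1)]] with Q = [[1,1],[1,0]].
n = 323 = 101000011₂. Square-and-multiply, entries mod 678:
Q^1 = [[1,1],[1,0]]
Q^2 = (Q^1)² = [[2,1],[1,1]]
Q^5 = (Q^2)²·Q = [[8,5],[5,3]]
Q^10 = (Q^5)² = [[89,55],[55,34]]
Q^20 = (Q^10)² = [[98,663],[663,113]]
Q^40 = (Q^20)² = [[337,225],[225,112]]
Q^80 = (Q^40)² = [[118,3],[3,115]]
Q^161 = (Q^80)²·Q = [[394,373],[373,21]]
Q^323 = (Q^161)²·Q = [[324,113],[113,211]]
F_323 mod 678 = Q^323[0][1] = 113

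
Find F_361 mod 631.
248

Matrix identity: Q^n = [[F_(n+1), F_n], [F_n, F_(n-1)]] with Q = [[1,1],[1,0]].
n = 361 = 101101001₂. Square-and-multiply, entries mod 631:
Q^1 = [[1,1],[1,0]]
Q^2 = (Q^1)² = [[2,1],[1,1]]
Q^5 = (Q^2)²·Q = [[8,5],[5,3]]
Q^11 = (Q^5)²·Q = [[144,89],[89,55]]
Q^22 = (Q^11)² = [[262,43],[43,219]]
Q^45 = (Q^22)²·Q = [[312,452],[452,491]]
Q^90 = (Q^45)² = [[30,131],[131,530]]
Q^180 = (Q^90)² = [[393,164],[164,229]]
Q^361 = (Q^180)²·Q = [[34,248],[248,417]]
F_361 mod 631 = Q^361[0][1] = 248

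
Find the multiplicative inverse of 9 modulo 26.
3

gcd(9, 26) = 1, so the inverse exists.
Extended Euclidean algorithm on (26, 9):
26 = 2 × 9 + 8  ⟹  8 = (1)·26 + (-2)·9
9 = 1 × 8 + 1  ⟹  1 = (-1)·26 + (3)·9
So (3)·9 ≡ 1 (mod 26), i.e. 9^(-1) ≡ 3 (mod 26).
Check: 9 × 3 = 27 ≡ 1 (mod 26)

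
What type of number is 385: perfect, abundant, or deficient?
deficient

Proper divisors of 385: sum = 1 + 5 + 7 + 11 + 35 + 55 + 77 = 191
Since 191 < 385, 385 is deficient.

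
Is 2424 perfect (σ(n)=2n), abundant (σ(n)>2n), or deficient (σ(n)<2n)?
abundant

Proper divisors of 2424: sum = 1 + 2 + 3 + 4 + 6 + 8 + 12 + 24 + 101 + 202 + 303 + 404 + 606 + 808 + 1212 = 3696
Since 3696 > 2424, 2424 is abundant.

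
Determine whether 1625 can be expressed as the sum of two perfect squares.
5² + 40² (a=5, b=40)

Factorization: 1625 = 5^3 × 13
By Fermat: n is sum of two squares iff every prime p ≡ 3 (mod 4) appears to even power.
All primes ≡ 3 (mod 4) appear to even power.
Search a = 0, 1, 2, … for 1625 - a² a perfect square: first hit at a = 5: 1625 - 25 = 1600 = 40².
1625 = 5² + 40² = 25 + 1600 ✓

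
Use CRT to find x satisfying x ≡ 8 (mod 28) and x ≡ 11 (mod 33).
176

Using Chinese Remainder Theorem:
M = 28 × 33 = 924
M1 = 33, M2 = 28
y1 = 33^(-1) mod 28 = 17
y2 = 28^(-1) mod 33 = 13
x = (8×33×17 + 11×28×13) mod 924 = 176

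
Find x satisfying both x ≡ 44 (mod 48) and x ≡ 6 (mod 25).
956

Using Chinese Remainder Theorem:
M = 48 × 25 = 1200
M1 = 25, M2 = 48
y1 = 25^(-1) mod 48 = 25
y2 = 48^(-1) mod 25 = 12
x = (44×25×25 + 6×48×12) mod 1200 = 956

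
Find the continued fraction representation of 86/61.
[1; 2, 2, 3, 1, 2]

Euclidean algorithm steps:
86 = 1 × 61 + 25
61 = 2 × 25 + 11
25 = 2 × 11 + 3
11 = 3 × 3 + 2
3 = 1 × 2 + 1
2 = 2 × 1 + 0
Continued fraction: [1; 2, 2, 3, 1, 2]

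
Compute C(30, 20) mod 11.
0

Using Lucas' theorem:
Write n=30 and k=20 in base 11:
n in base 11: [2, 8]
k in base 11: [1, 9]
C(30,20) mod 11 = ∏ C(n_i, k_i) mod 11
Digit binomials (mod 11): C(2,1) = 2; C(8,9) = 0 (k_i > n_i)
Product: 2 × 0 = 0 ≡ 0 (mod 11)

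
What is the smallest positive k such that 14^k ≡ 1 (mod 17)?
16

17 is prime, so ord(14) divides φ(17) = 16.
Divisors of 16: 1, 2, 4, 8, 16.
Repeated squaring: 14^1 ≡ 14, 14^2 ≡ 9, 14^4 ≡ 13, 14^8 ≡ 16, 14^16 ≡ 1 (mod 17).
Test 14^d mod 17 for each divisor d in increasing order:
14^1 ≡ 14
14^2 ≡ 9
14^4 ≡ 13
14^8 ≡ 16
14^16 ≡ 1  ← first divisor giving 1
The order is 16.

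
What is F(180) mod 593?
323

Matrix identity: Q^n = [[F_(n+1), F_n], [F_n, F_(n-1)]] with Q = [[1,1],[1,0]].
n = 180 = 10110100₂. Square-and-multiply, entries mod 593:
Q^1 = [[1,1],[1,0]]
Q^2 = (Q^1)² = [[2,1],[1,1]]
Q^5 = (Q^2)²·Q = [[8,5],[5,3]]
Q^11 = (Q^5)²·Q = [[144,89],[89,55]]
Q^22 = (Q^11)² = [[193,514],[514,272]]
Q^45 = (Q^22)²·Q = [[232,201],[201,31]]
Q^90 = (Q^45)² = [[531,86],[86,445]]
Q^180 = (Q^90)² = [[566,323],[323,243]]
F_180 mod 593 = Q^180[0][1] = 323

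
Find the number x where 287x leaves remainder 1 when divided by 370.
263

gcd(287, 370) = 1, so the inverse exists.
Extended Euclidean algorithm on (370, 287):
370 = 1 × 287 + 83  ⟹  83 = (1)·370 + (-1)·287
287 = 3 × 83 + 38  ⟹  38 = (-3)·370 + (4)·287
83 = 2 × 38 + 7  ⟹  7 = (7)·370 + (-9)·287
38 = 5 × 7 + 3  ⟹  3 = (-38)·370 + (49)·287
7 = 2 × 3 + 1  ⟹  1 = (83)·370 + (-107)·287
So (-107)·287 ≡ 1 (mod 370), i.e. 287^(-1) ≡ -107 ≡ 263 (mod 370).
Check: 287 × 263 = 75481 ≡ 1 (mod 370)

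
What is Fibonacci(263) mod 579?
421

Matrix identity: Q^n = [[F_(n+1), F_n], [F_n, F_(n-1)]] with Q = [[1,1],[1,0]].
n = 263 = 100000111₂. Square-and-multiply, entries mod 579:
Q^1 = [[1,1],[1,0]]
Q^2 = (Q^1)² = [[2,1],[1,1]]
Q^4 = (Q^2)² = [[5,3],[3,2]]
Q^8 = (Q^4)² = [[34,21],[21,13]]
Q^16 = (Q^8)² = [[439,408],[408,31]]
Q^32 = (Q^16)² = [[205,111],[111,94]]
Q^65 = (Q^32)²·Q = [[106,499],[499,186]]
Q^131 = (Q^65)²·Q = [[66,266],[266,379]]
Q^263 = (Q^131)²·Q = [[96,421],[421,254]]
F_263 mod 579 = Q^263[0][1] = 421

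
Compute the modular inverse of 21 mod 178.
17

gcd(21, 178) = 1, so the inverse exists.
Extended Euclidean algorithm on (178, 21):
178 = 8 × 21 + 10  ⟹  10 = (1)·178 + (-8)·21
21 = 2 × 10 + 1  ⟹  1 = (-2)·178 + (17)·21
So (17)·21 ≡ 1 (mod 178), i.e. 21^(-1) ≡ 17 (mod 178).
Check: 21 × 17 = 357 ≡ 1 (mod 178)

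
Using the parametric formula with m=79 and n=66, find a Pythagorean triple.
(1885, 10428, 10597)

Euclid's formula: a = m² - n², b = 2mn, c = m² + n²
m = 79, n = 66
a = 79² - 66² = 6241 - 4356 = 1885
b = 2 × 79 × 66 = 10428
c = 79² + 66² = 6241 + 4356 = 10597
Verification: 1885² + 10428² = 3553225 + 108743184 = 112296409 = 10597² ✓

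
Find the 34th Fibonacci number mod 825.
487

Matrix identity: Q^n = [[F_(n+1), F_n], [F_n, F_(n-1)]] with Q = [[1,1],[1,0]].
n = 34 = 100010₂. Square-and-multiply, entries mod 825:
Q^1 = [[1,1],[1,0]]
Q^2 = (Q^1)² = [[2,1],[1,1]]
Q^4 = (Q^2)² = [[5,3],[3,2]]
Q^8 = (Q^4)² = [[34,21],[21,13]]
Q^17 = (Q^8)²·Q = [[109,772],[772,162]]
Q^34 = (Q^17)² = [[665,487],[487,178]]
F_34 mod 825 = Q^34[0][1] = 487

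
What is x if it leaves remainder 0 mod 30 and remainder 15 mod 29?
450

Using Chinese Remainder Theorem:
M = 30 × 29 = 870
M1 = 29, M2 = 30
y1 = 29^(-1) mod 30 = 29
y2 = 30^(-1) mod 29 = 1
x = (0×29×29 + 15×30×1) mod 870 = 450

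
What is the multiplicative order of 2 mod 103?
51

103 is prime, so ord(2) divides φ(103) = 102.
Divisors of 102: 1, 2, 3, 6, 17, 34, 51, 102.
Repeated squaring: 2^1 ≡ 2, 2^2 ≡ 4, 2^4 ≡ 16, 2^8 ≡ 50, 2^16 ≡ 28, 2^32 ≡ 63, 2^64 ≡ 55 (mod 103).
Test 2^d mod 103 for each divisor d in increasing order:
2^1 ≡ 2
2^2 ≡ 4
2^3 = 2^2·2^1 ≡ 8
2^6 = 2^4·2^2 ≡ 64
2^17 = 2^16·2^1 ≡ 56
2^34 = 2^32·2^2 ≡ 46
2^51 = 2^32·2^16·2^2·2^1 ≡ 1  ← first divisor giving 1
The order is 51.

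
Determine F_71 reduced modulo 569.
84

Matrix identity: Q^n = [[F_(n+1), F_n], [F_n, F_(n-1)]] with Q = [[1,1],[1,0]].
n = 71 = 1000111₂. Square-and-multiply, entries mod 569:
Q^1 = [[1,1],[1,0]]
Q^2 = (Q^1)² = [[2,1],[1,1]]
Q^4 = (Q^2)² = [[5,3],[3,2]]
Q^8 = (Q^4)² = [[34,21],[21,13]]
Q^17 = (Q^8)²·Q = [[308,459],[459,418]]
Q^35 = (Q^17)²·Q = [[361,561],[561,369]]
Q^71 = (Q^35)²·Q = [[503,84],[84,419]]
F_71 mod 569 = Q^71[0][1] = 84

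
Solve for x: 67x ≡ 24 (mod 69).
x ≡ 57 (mod 69)

gcd(67, 69) = 1, which divides 24, so solutions exist.
Find 67^(-1) mod 69 by the extended Euclidean algorithm:
69 = 1 × 67 + 2  ⟹  2 = (1)·69 + (-1)·67
67 = 33 × 2 + 1  ⟹  1 = (-33)·69 + (34)·67
So (34)·67 ≡ 1 (mod 69), i.e. 67^(-1) ≡ 34 (mod 69).
x ≡ 34 × 24 = 816 ≡ 57 (mod 69).
Check: 67 × 57 = 3819 ≡ 24 (mod 69).
Unique solution: x ≡ 57 (mod 69)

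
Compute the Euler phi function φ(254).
126

254 = 2 × 127
φ(n) = n × ∏(1 - 1/p) for each prime p dividing n
φ(254) = 254 × (1 - 1/2) × (1 - 1/127) = 126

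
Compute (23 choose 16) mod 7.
3

Using Lucas' theorem:
Write n=23 and k=16 in base 7:
n in base 7: [3, 2]
k in base 7: [2, 2]
C(23,16) mod 7 = ∏ C(n_i, k_i) mod 7
Digit binomials (mod 7): C(3,2) = 3; C(2,2) = 1
Product: 3 × 1 = 3 ≡ 3 (mod 7)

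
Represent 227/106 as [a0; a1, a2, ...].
[2; 7, 15]

Euclidean algorithm steps:
227 = 2 × 106 + 15
106 = 7 × 15 + 1
15 = 15 × 1 + 0
Continued fraction: [2; 7, 15]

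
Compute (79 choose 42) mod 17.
4

Using Lucas' theorem:
Write n=79 and k=42 in base 17:
n in base 17: [4, 11]
k in base 17: [2, 8]
C(79,42) mod 17 = ∏ C(n_i, k_i) mod 17
Digit binomials (mod 17): C(4,2) = 6; C(11,8) = 165 ≡ 12
Product: 6 × 12 = 72 ≡ 4 (mod 17)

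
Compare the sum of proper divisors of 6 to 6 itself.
perfect

Proper divisors of 6: sum = 1 + 2 + 3 = 6
Since 6 = 6, 6 is perfect.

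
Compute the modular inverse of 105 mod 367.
7

gcd(105, 367) = 1, so the inverse exists.
Extended Euclidean algorithm on (367, 105):
367 = 3 × 105 + 52  ⟹  52 = (1)·367 + (-3)·105
105 = 2 × 52 + 1  ⟹  1 = (-2)·367 + (7)·105
So (7)·105 ≡ 1 (mod 367), i.e. 105^(-1) ≡ 7 (mod 367).
Check: 105 × 7 = 735 ≡ 1 (mod 367)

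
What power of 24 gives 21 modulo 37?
2

Baby-step giant-step with step n = ⌈√37⌉ = 7.
Baby steps 24^j mod 37 (j:value) for j=0..6: 0:1, 1:24, 2:21, 3:23, 4:34, 5:2, 6:11.
h = 21 is already in the table at j=2, so x = 2.
Check: 24^2 ≡ 21 (mod 37).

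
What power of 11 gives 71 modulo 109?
66

Baby-step giant-step with step n = ⌈√109⌉ = 11.
Baby steps 11^j mod 109 (j:value) for j=0..10: 0:1, 1:11, 2:12, 3:23, 4:35, 5:58, 6:93, 7:42, 8:26, 9:68, 10:94.
Giant-step multiplier: 11^(-11) ≡ 11^(108-11) = 11^97 ≡ 72 (mod 109).
Giant steps γ_i = 71·72^i mod 109: γ_0=71, γ_1=98, γ_2=80, γ_3=92, γ_4=84, γ_5=53, γ_6=1 (in table at j=0).
x = i·n + j = 6·11 + 0 = 66.
Check: 11^66 ≡ 71 (mod 109).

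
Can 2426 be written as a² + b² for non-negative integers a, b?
5² + 49² (a=5, b=49)

Factorization: 2426 = 2 × 1213
By Fermat: n is sum of two squares iff every prime p ≡ 3 (mod 4) appears to even power.
All primes ≡ 3 (mod 4) appear to even power.
Search a = 0, 1, 2, … for 2426 - a² a perfect square: first hit at a = 5: 2426 - 25 = 2401 = 49².
2426 = 5² + 49² = 25 + 2401 ✓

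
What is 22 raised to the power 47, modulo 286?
198

Repeated squaring. Binary of 47 = 101111.
22^1 ≡ 22 (mod 286); 22^2 ≡ 198 (mod 286); 22^4 ≡ 22 (mod 286); 22^8 ≡ 198 (mod 286); 22^16 ≡ 22 (mod 286); 22^32 ≡ 198 (mod 286)
22^47 = 22^1 × 22^2 × 22^4 × 22^8 × 22^32 ≡ 198 (mod 286)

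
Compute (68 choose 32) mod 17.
0

Using Lucas' theorem:
Write n=68 and k=32 in base 17:
n in base 17: [4, 0]
k in base 17: [1, 15]
C(68,32) mod 17 = ∏ C(n_i, k_i) mod 17
Digit binomials (mod 17): C(4,1) = 4; C(0,15) = 0 (k_i > n_i)
Product: 4 × 0 = 0 ≡ 0 (mod 17)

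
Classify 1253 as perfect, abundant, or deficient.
deficient

Proper divisors of 1253: sum = 1 + 7 + 179 = 187
Since 187 < 1253, 1253 is deficient.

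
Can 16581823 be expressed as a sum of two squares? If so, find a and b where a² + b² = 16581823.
Not possible

Factorization: 16581823 = 29 × 83^3
By Fermat: n is sum of two squares iff every prime p ≡ 3 (mod 4) appears to even power.
Prime(s) ≡ 3 (mod 4) with odd exponent: [(83, 3)]
Therefore 16581823 cannot be expressed as a² + b².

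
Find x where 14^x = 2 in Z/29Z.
13

Baby-step giant-step with step n = ⌈√29⌉ = 6.
Baby steps 14^j mod 29 (j:value) for j=0..5: 0:1, 1:14, 2:22, 3:18, 4:20, 5:19.
Giant-step multiplier: 14^(-6) ≡ 14^(28-6) = 14^22 ≡ 6 (mod 29).
Giant steps γ_i = 2·6^i mod 29: γ_0=2, γ_1=12, γ_2=14 (in table at j=1).
x = i·n + j = 2·6 + 1 = 13.
Check: 14^13 ≡ 2 (mod 29).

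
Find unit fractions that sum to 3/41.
1/14 + 1/574

Greedy algorithm:
3/41: ceiling(41/3) = 14, use 1/14
1/574: ceiling(574/1) = 574, use 1/574
Result: 3/41 = 1/14 + 1/574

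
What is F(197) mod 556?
233

Matrix identity: Q^n = [[F_(n+1), F_n], [F_n, F_(n-1)]] with Q = [[1,1],[1,0]].
n = 197 = 11000101₂. Square-and-multiply, entries mod 556:
Q^1 = [[1,1],[1,0]]
Q^3 = (Q^1)²·Q = [[3,2],[2,1]]
Q^6 = (Q^3)² = [[13,8],[8,5]]
Q^12 = (Q^6)² = [[233,144],[144,89]]
Q^24 = (Q^12)² = [[521,220],[220,301]]
Q^49 = (Q^24)²·Q = [[281,141],[141,140]]
Q^98 = (Q^49)² = [[430,425],[425,5]]
Q^197 = (Q^98)²·Q = [[516,233],[233,283]]
F_197 mod 556 = Q^197[0][1] = 233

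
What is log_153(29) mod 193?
45

Baby-step giant-step with step n = ⌈√193⌉ = 14.
Baby steps 153^j mod 193 (j:value) for j=0..13: 0:1, 1:153, 2:56, 3:76, 4:48, 5:10, 6:179, 7:174, 8:181, 9:94, 10:100, 11:53, 12:3, 13:73.
Giant-step multiplier: 153^(-14) ≡ 153^(192-14) = 153^178 ≡ 54 (mod 193).
Giant steps γ_i = 29·54^i mod 193: γ_0=29, γ_1=22, γ_2=30, γ_3=76 (in table at j=3).
x = i·n + j = 3·14 + 3 = 45.
Check: 153^45 ≡ 29 (mod 193).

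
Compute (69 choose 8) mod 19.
1

Using Lucas' theorem:
Write n=69 and k=8 in base 19:
n in base 19: [3, 12]
k in base 19: [0, 8]
C(69,8) mod 19 = ∏ C(n_i, k_i) mod 19
Digit binomials (mod 19): C(3,0) = 1; C(12,8) = 495 ≡ 1
Product: 1 × 1 = 1 ≡ 1 (mod 19)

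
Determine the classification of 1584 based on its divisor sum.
abundant

Proper divisors of 1584: sum = 1 + 2 + 3 + 4 + 6 + 8 + 9 + 11 + ... + 264 + 396 + 528 + 792 (29 divisors) = 3252
Since 3252 > 1584, 1584 is abundant.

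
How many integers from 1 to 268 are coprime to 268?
132

268 = 2^2 × 67
φ(n) = n × ∏(1 - 1/p) for each prime p dividing n
φ(268) = 268 × (1 - 1/2) × (1 - 1/67) = 132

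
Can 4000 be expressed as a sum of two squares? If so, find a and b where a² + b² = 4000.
20² + 60² (a=20, b=60)

Factorization: 4000 = 2^5 × 5^3
By Fermat: n is sum of two squares iff every prime p ≡ 3 (mod 4) appears to even power.
All primes ≡ 3 (mod 4) appear to even power.
Search a = 0, 1, 2, … for 4000 - a² a perfect square: first hit at a = 20: 4000 - 400 = 3600 = 60².
4000 = 20² + 60² = 400 + 3600 ✓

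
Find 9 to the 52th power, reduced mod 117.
9

Repeated squaring. Binary of 52 = 110100.
9^1 ≡ 9 (mod 117); 9^2 ≡ 81 (mod 117); 9^4 ≡ 9 (mod 117); 9^8 ≡ 81 (mod 117); 9^16 ≡ 9 (mod 117); 9^32 ≡ 81 (mod 117)
9^52 = 9^4 × 9^16 × 9^32 ≡ 9 (mod 117)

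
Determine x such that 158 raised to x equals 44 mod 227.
184

Baby-step giant-step with step n = ⌈√227⌉ = 16.
Baby steps 158^j mod 227 (j:value) for j=0..15: 0:1, 1:158, 2:221, 3:187, 4:36, 5:13, 6:11, 7:149, 8:161, 9:14, 10:169, 11:143, 12:121, 13:50, 14:182, 15:154.
Giant-step multiplier: 158^(-16) ≡ 158^(226-16) = 158^210 ≡ 132 (mod 227).
Giant steps γ_i = 44·132^i mod 227: γ_0=44, γ_1=133, γ_2=77, γ_3=176, γ_4=78, γ_5=81, γ_6=23, γ_7=85, γ_8=97, γ_9=92, γ_10=113, γ_11=161 (in table at j=8).
x = i·n + j = 11·16 + 8 = 184.
Check: 158^184 ≡ 44 (mod 227).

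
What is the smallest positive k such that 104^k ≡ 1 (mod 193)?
64

193 is prime, so ord(104) divides φ(193) = 192.
Divisors of 192: 1, 2, 3, 4, 6, 8, 12, 16, 24, 32, 48, 64, 96, 192.
Repeated squaring: 104^1 ≡ 104, 104^2 ≡ 8, 104^4 ≡ 64, 104^8 ≡ 43, 104^16 ≡ 112, 104^32 ≡ 192, 104^64 ≡ 1, 104^128 ≡ 1 (mod 193).
Test 104^d mod 193 for each divisor d in increasing order:
104^1 ≡ 104
104^2 ≡ 8
104^3 = 104^2·104^1 ≡ 60
104^4 ≡ 64
104^6 = 104^4·104^2 ≡ 126
104^8 ≡ 43
104^12 = 104^8·104^4 ≡ 50
104^16 ≡ 112
104^24 = 104^16·104^8 ≡ 184
104^32 ≡ 192
104^48 = 104^32·104^16 ≡ 81
104^64 ≡ 1  ← first divisor giving 1
The order is 64.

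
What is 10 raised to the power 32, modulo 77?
23

Repeated squaring. Binary of 32 = 100000.
10^1 ≡ 10 (mod 77); 10^2 ≡ 23 (mod 77); 10^4 ≡ 67 (mod 77); 10^8 ≡ 23 (mod 77); 10^16 ≡ 67 (mod 77); 10^32 ≡ 23 (mod 77)
10^32 = 10^32 ≡ 23 (mod 77)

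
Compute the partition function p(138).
12292341831

p(n) counts ways to write n as a sum of positive integers (order ignored).
Euler's pentagonal recurrence: p(k) = p(k-1) + p(k-2) - p(k-5) - p(k-7) + p(k-12) + p(k-15) - ... (offsets j(3j∓1)/2, signs ++--, p(0)=1, p(<0)=0).
DP table for k = 0..137: p(0)=1, p(1)=1, p(2)=2, p(3)=3, p(4)=5, p(5)=7, p(6)=11, p(7)=15, p(8)=22, p(9)=30, p(10)=42, p(11)=56, p(12)=77, p(13)=101, p(14)=135, p(15)=176, p(16)=231, p(17)=297, p(18)=385, p(19)=490, p(20)=627, p(21)=792, p(22)=1002, p(23)=1255, p(24)=1575, p(25)=1958, p(26)=2436, p(27)=3010, p(28)=3718, p(29)=4565, p(30)=5604, p(31)=6842, p(32)=8349, p(33)=10143, p(34)=12310, p(35)=14883, p(36)=17977, p(37)=21637, p(38)=26015, p(39)=31185, p(40)=37338, p(41)=44583, p(42)=53174, p(43)=63261, p(44)=75175, p(45)=89134, p(46)=105558, p(47)=124754, p(48)=147273, p(49)=173525, p(50)=204226, p(51)=239943, p(52)=281589, p(53)=329931, p(54)=386155, p(55)=451276, p(56)=526823, p(57)=614154, p(58)=715220, p(59)=831820, p(60)=966467, p(61)=1121505, p(62)=1300156, p(63)=1505499, p(64)=1741630, p(65)=2012558, p(66)=2323520, p(67)=2679689, p(68)=3087735, p(69)=3554345, p(70)=4087968, p(71)=4697205, p(72)=5392783, p(73)=6185689, p(74)=7089500, p(75)=8118264, p(76)=9289091, p(77)=10619863, p(78)=12132164, p(79)=13848650, p(80)=15796476, p(81)=18004327, p(82)=20506255, p(83)=23338469, p(84)=26543660, p(85)=30167357, p(86)=34262962, p(87)=38887673, p(88)=44108109, p(89)=49995925, p(90)=56634173, p(91)=64112359, p(92)=72533807, p(93)=82010177, p(94)=92669720, p(95)=104651419, p(96)=118114304, p(97)=133230930, p(98)=150198136, p(99)=169229875, p(100)=190569292, p(101)=214481126, p(102)=241265379, p(103)=271248950, p(104)=304801365, p(105)=342325709, p(106)=384276336, p(107)=431149389, p(108)=483502844, p(109)=541946240, p(110)=607163746, p(111)=679903203, p(112)=761002156, p(113)=851376628, p(114)=952050665, p(115)=1064144451, p(116)=1188908248, p(117)=1327710076, p(118)=1482074143, p(119)=1653668665, p(120)=1844349560, p(121)=2056148051, p(122)=2291320912, p(123)=2552338241, p(124)=2841940500, p(125)=3163127352, p(126)=3519222692, p(127)=3913864295, p(128)=4351078600, p(129)=4835271870, p(130)=5371315400, p(131)=5964539504, p(132)=6620830889, p(133)=7346629512, p(134)=8149040695, p(135)=9035836076, p(136)=10015581680, p(137)=11097645016.
Final step: p(138) = p(137) + p(136) - p(133) - p(131) + p(126) + p(123) - p(116) - p(112) + p(103) + p(98) - p(87) - p(81) + p(68) + p(61) - p(46) - p(38) + p(21) + p(12)
= 11097645016 + 10015581680 - 7346629512 - 5964539504 + 3519222692 + 2552338241 - 1188908248 - 761002156 + 271248950 + 150198136 - 38887673 - 18004327 + 3087735 + 1121505 - 105558 - 26015 + 792 + 77
= 12292341831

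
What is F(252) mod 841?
58

Matrix identity: Q^n = [[F_(n+1), F_n], [F_n, F_(n-1)]] with Q = [[1,1],[1,0]].
n = 252 = 11111100₂. Square-and-multiply, entries mod 841:
Q^1 = [[1,1],[1,0]]
Q^3 = (Q^1)²·Q = [[3,2],[2,1]]
Q^7 = (Q^3)²·Q = [[21,13],[13,8]]
Q^15 = (Q^7)²·Q = [[146,610],[610,377]]
Q^31 = (Q^15)²·Q = [[119,669],[669,291]]
Q^63 = (Q^31)²·Q = [[137,13],[13,124]]
Q^126 = (Q^63)² = [[436,29],[29,407]]
Q^252 = (Q^126)² = [[30,58],[58,813]]
F_252 mod 841 = Q^252[0][1] = 58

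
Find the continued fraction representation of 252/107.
[2; 2, 1, 4, 2, 3]

Euclidean algorithm steps:
252 = 2 × 107 + 38
107 = 2 × 38 + 31
38 = 1 × 31 + 7
31 = 4 × 7 + 3
7 = 2 × 3 + 1
3 = 3 × 1 + 0
Continued fraction: [2; 2, 1, 4, 2, 3]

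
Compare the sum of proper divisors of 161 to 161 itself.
deficient

Proper divisors of 161: sum = 1 + 7 + 23 = 31
Since 31 < 161, 161 is deficient.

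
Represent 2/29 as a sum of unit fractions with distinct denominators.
1/15 + 1/435

Greedy algorithm:
2/29: ceiling(29/2) = 15, use 1/15
1/435: ceiling(435/1) = 435, use 1/435
Result: 2/29 = 1/15 + 1/435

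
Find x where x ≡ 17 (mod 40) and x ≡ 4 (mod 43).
1337

Using Chinese Remainder Theorem:
M = 40 × 43 = 1720
M1 = 43, M2 = 40
y1 = 43^(-1) mod 40 = 27
y2 = 40^(-1) mod 43 = 14
x = (17×43×27 + 4×40×14) mod 1720 = 1337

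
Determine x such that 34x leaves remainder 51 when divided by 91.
x ≡ 47 (mod 91)

gcd(34, 91) = 1, which divides 51, so solutions exist.
Find 34^(-1) mod 91 by the extended Euclidean algorithm:
91 = 2 × 34 + 23  ⟹  23 = (1)·91 + (-2)·34
34 = 1 × 23 + 11  ⟹  11 = (-1)·91 + (3)·34
23 = 2 × 11 + 1  ⟹  1 = (3)·91 + (-8)·34
So (-8)·34 ≡ 1 (mod 91), i.e. 34^(-1) ≡ -8 ≡ 83 (mod 91).
x ≡ 83 × 51 = 4233 ≡ 47 (mod 91).
Check: 34 × 47 = 1598 ≡ 51 (mod 91).
Unique solution: x ≡ 47 (mod 91)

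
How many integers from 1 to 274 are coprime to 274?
136

274 = 2 × 137
φ(n) = n × ∏(1 - 1/p) for each prime p dividing n
φ(274) = 274 × (1 - 1/2) × (1 - 1/137) = 136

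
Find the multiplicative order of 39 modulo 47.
46

47 is prime, so ord(39) divides φ(47) = 46.
Divisors of 46: 1, 2, 23, 46.
Repeated squaring: 39^1 ≡ 39, 39^2 ≡ 17, 39^4 ≡ 7, 39^8 ≡ 2, 39^16 ≡ 4, 39^32 ≡ 16 (mod 47).
Test 39^d mod 47 for each divisor d in increasing order:
39^1 ≡ 39
39^2 ≡ 17
39^23 = 39^16·39^4·39^2·39^1 ≡ 46
39^46 = 39^32·39^8·39^4·39^2 ≡ 1  ← first divisor giving 1
The order is 46.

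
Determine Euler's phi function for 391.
352

391 = 17 × 23
φ(n) = n × ∏(1 - 1/p) for each prime p dividing n
φ(391) = 391 × (1 - 1/17) × (1 - 1/23) = 352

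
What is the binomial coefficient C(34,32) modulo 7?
1

Using Lucas' theorem:
Write n=34 and k=32 in base 7:
n in base 7: [4, 6]
k in base 7: [4, 4]
C(34,32) mod 7 = ∏ C(n_i, k_i) mod 7
Digit binomials (mod 7): C(4,4) = 1; C(6,4) = 15 ≡ 1
Product: 1 × 1 = 1 ≡ 1 (mod 7)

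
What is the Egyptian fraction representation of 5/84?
1/17 + 1/1428

Greedy algorithm:
5/84: ceiling(84/5) = 17, use 1/17
1/1428: ceiling(1428/1) = 1428, use 1/1428
Result: 5/84 = 1/17 + 1/1428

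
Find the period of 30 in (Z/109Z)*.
108

109 is prime, so ord(30) divides φ(109) = 108.
Divisors of 108: 1, 2, 3, 4, 6, 9, 12, 18, 27, 36, 54, 108.
Repeated squaring: 30^1 ≡ 30, 30^2 ≡ 28, 30^4 ≡ 21, 30^8 ≡ 5, 30^16 ≡ 25, 30^32 ≡ 80, 30^64 ≡ 78 (mod 109).
Test 30^d mod 109 for each divisor d in increasing order:
30^1 ≡ 30
30^2 ≡ 28
30^3 = 30^2·30^1 ≡ 77
30^4 ≡ 21
30^6 = 30^4·30^2 ≡ 43
30^9 = 30^8·30^1 ≡ 41
30^12 = 30^8·30^4 ≡ 105
30^18 = 30^16·30^2 ≡ 46
30^27 = 30^16·30^8·30^2·30^1 ≡ 33
30^36 = 30^32·30^4 ≡ 45
30^54 = 30^32·30^16·30^4·30^2 ≡ 108
30^108 = 30^64·30^32·30^8·30^4 ≡ 1  ← first divisor giving 1
The order is 108.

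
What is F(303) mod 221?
83

Matrix identity: Q^n = [[F_(n+1), F_n], [F_n, F_(n-1)]] with Q = [[1,1],[1,0]].
n = 303 = 100101111₂. Square-and-multiply, entries mod 221:
Q^1 = [[1,1],[1,0]]
Q^2 = (Q^1)² = [[2,1],[1,1]]
Q^4 = (Q^2)² = [[5,3],[3,2]]
Q^9 = (Q^4)²·Q = [[55,34],[34,21]]
Q^18 = (Q^9)² = [[203,153],[153,50]]
Q^37 = (Q^18)²·Q = [[120,86],[86,34]]
Q^75 = (Q^37)²·Q = [[122,138],[138,205]]
Q^151 = (Q^75)²·Q = [[157,115],[115,42]]
Q^303 = (Q^151)²·Q = [[205,83],[83,122]]
F_303 mod 221 = Q^303[0][1] = 83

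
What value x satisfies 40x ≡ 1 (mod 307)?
284

gcd(40, 307) = 1, so the inverse exists.
Extended Euclidean algorithm on (307, 40):
307 = 7 × 40 + 27  ⟹  27 = (1)·307 + (-7)·40
40 = 1 × 27 + 13  ⟹  13 = (-1)·307 + (8)·40
27 = 2 × 13 + 1  ⟹  1 = (3)·307 + (-23)·40
So (-23)·40 ≡ 1 (mod 307), i.e. 40^(-1) ≡ -23 ≡ 284 (mod 307).
Check: 40 × 284 = 11360 ≡ 1 (mod 307)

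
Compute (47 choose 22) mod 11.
6

Using Lucas' theorem:
Write n=47 and k=22 in base 11:
n in base 11: [4, 3]
k in base 11: [2, 0]
C(47,22) mod 11 = ∏ C(n_i, k_i) mod 11
Digit binomials (mod 11): C(4,2) = 6; C(3,0) = 1
Product: 6 × 1 = 6 ≡ 6 (mod 11)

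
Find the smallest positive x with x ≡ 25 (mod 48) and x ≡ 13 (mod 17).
217

Using Chinese Remainder Theorem:
M = 48 × 17 = 816
M1 = 17, M2 = 48
y1 = 17^(-1) mod 48 = 17
y2 = 48^(-1) mod 17 = 11
x = (25×17×17 + 13×48×11) mod 816 = 217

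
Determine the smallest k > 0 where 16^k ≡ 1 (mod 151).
15

151 is prime, so ord(16) divides φ(151) = 150.
Divisors of 150: 1, 2, 3, 5, 6, 10, 15, 25, 30, 50, 75, 150.
Repeated squaring: 16^1 ≡ 16, 16^2 ≡ 105, 16^4 ≡ 2, 16^8 ≡ 4, 16^16 ≡ 16, 16^32 ≡ 105, 16^64 ≡ 2, 16^128 ≡ 4 (mod 151).
Test 16^d mod 151 for each divisor d in increasing order:
16^1 ≡ 16
16^2 ≡ 105
16^3 = 16^2·16^1 ≡ 19
16^5 = 16^4·16^1 ≡ 32
16^6 = 16^4·16^2 ≡ 59
16^10 = 16^8·16^2 ≡ 118
16^15 = 16^8·16^4·16^2·16^1 ≡ 1  ← first divisor giving 1
The order is 15.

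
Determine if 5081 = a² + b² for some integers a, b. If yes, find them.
40² + 59² (a=40, b=59)

Factorization: 5081 = 5081
By Fermat: n is sum of two squares iff every prime p ≡ 3 (mod 4) appears to even power.
All primes ≡ 3 (mod 4) appear to even power.
Search a = 0, 1, 2, … for 5081 - a² a perfect square: first hit at a = 40: 5081 - 1600 = 3481 = 59².
5081 = 40² + 59² = 1600 + 3481 ✓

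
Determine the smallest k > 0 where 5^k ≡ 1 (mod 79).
39

79 is prime, so ord(5) divides φ(79) = 78.
Divisors of 78: 1, 2, 3, 6, 13, 26, 39, 78.
Repeated squaring: 5^1 ≡ 5, 5^2 ≡ 25, 5^4 ≡ 72, 5^8 ≡ 49, 5^16 ≡ 31, 5^32 ≡ 13, 5^64 ≡ 11 (mod 79).
Test 5^d mod 79 for each divisor d in increasing order:
5^1 ≡ 5
5^2 ≡ 25
5^3 = 5^2·5^1 ≡ 46
5^6 = 5^4·5^2 ≡ 62
5^13 = 5^8·5^4·5^1 ≡ 23
5^26 = 5^16·5^8·5^2 ≡ 55
5^39 = 5^32·5^4·5^2·5^1 ≡ 1  ← first divisor giving 1
The order is 39.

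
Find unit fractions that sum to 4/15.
1/4 + 1/60

Greedy algorithm:
4/15: ceiling(15/4) = 4, use 1/4
1/60: ceiling(60/1) = 60, use 1/60
Result: 4/15 = 1/4 + 1/60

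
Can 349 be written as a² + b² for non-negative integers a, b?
5² + 18² (a=5, b=18)

Factorization: 349 = 349
By Fermat: n is sum of two squares iff every prime p ≡ 3 (mod 4) appears to even power.
All primes ≡ 3 (mod 4) appear to even power.
Search a = 0, 1, 2, … for 349 - a² a perfect square: first hit at a = 5: 349 - 25 = 324 = 18².
349 = 5² + 18² = 25 + 324 ✓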